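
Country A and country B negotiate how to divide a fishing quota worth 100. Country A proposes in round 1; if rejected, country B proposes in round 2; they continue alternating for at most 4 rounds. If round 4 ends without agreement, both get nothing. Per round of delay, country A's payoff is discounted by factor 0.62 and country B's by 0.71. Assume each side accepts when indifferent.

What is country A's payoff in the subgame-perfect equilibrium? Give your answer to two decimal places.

Round 4 (country B proposes): rejection yields 0 for country A; country B offers 0 and keeps 100.
Round 3 (country A proposes): country B can get 100 next round, worth 0.71 × 100 = 71 now, so country A offers 71, keeping 29.
Round 2 (country B proposes): country A can get 29 next round, worth 0.62 × 29 = 17.98 now. Country B offers 17.98 and keeps 100 − 17.98 = 82.02.
Round 1 (country A proposes): country B can get 82.02 next round, worth 0.71 × 82.02 = 58.2342 now. Country A offers 58.2342 and keeps 100 − 58.2342 = 41.7658.

41.77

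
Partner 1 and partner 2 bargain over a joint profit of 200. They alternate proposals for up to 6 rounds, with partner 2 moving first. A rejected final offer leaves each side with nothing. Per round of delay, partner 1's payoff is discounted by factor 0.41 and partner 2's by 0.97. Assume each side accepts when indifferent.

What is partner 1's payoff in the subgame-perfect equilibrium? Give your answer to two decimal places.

Round 6 (partner 1 proposes): rejection yields 0 for partner 2; partner 1 offers 0 and keeps 200.
Round 5 (partner 2 proposes): partner 1 can get 200 next round, worth 0.41 × 200 = 82 now, so partner 2 offers 82, keeping 118.
Round 4 (partner 1 proposes): partner 2 can get 118 next round, worth 0.97 × 118 = 114.46 now, so partner 1 offers 114.46, keeping 85.54.
Round 3 (partner 2 proposes): partner 1 can get 85.54 next round, worth 0.41 × 85.54 = 35.0714 now; partner 2 offers that and keeps 164.9286.
Round 2 (partner 1 proposes): partner 2 can get 164.9286 next round, worth 0.97 × 164.9286 = 159.980742 now; partner 1 offers that and keeps 40.019258.
Round 1 (partner 2 proposes): partner 1 can get 40.019258 next round, worth 0.41 × 40.019258 = 16.40789578 now. Partner 2 offers 16.40789578 and keeps 200 − 16.40789578 = 183.59210422.

16.41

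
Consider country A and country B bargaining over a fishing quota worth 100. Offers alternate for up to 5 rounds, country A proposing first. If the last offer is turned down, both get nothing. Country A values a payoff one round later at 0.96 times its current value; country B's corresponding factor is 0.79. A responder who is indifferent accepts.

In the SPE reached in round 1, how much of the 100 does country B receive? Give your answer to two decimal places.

5.56

Round 5 (country A proposes): rejection yields 0 for country B; country A offers 0 and keeps 100.
Round 4 (country B proposes): country A can get 100 next round, worth 0.96 × 100 = 96 now, so country B offers 96, keeping 4.
Round 3 (country A proposes): country B can get 4 next round, worth 0.79 × 4 = 3.16 now. Country A offers 3.16 and keeps 100 − 3.16 = 96.84.
Round 2 (country B proposes): country A can get 96.84 next round, worth 0.96 × 96.84 = 92.9664 now; country B offers that and keeps 7.0336.
Round 1 (country A proposes): country B can get 7.0336 next round, worth 0.79 × 7.0336 = 5.556544 now, so country A offers 5.556544, keeping 94.443456.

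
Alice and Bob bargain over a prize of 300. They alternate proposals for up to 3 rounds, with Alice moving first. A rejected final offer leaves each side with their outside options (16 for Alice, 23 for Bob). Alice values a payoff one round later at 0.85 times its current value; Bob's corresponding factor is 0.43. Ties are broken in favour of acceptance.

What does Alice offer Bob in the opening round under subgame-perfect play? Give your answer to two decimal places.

Round 3 (Alice proposes): Bob gets 23 if talks fail, so Alice offers 23 and keeps 277.
Round 2 (Bob proposes): Alice can get 277 next round, worth 0.85 × 277 = 235.45 now. Bob offers 235.45 and keeps 300 − 235.45 = 64.55.
Round 1 (Alice proposes): Bob can get 64.55 next round, worth 0.43 × 64.55 = 27.7565 now; Alice offers that and keeps 272.2435.

27.76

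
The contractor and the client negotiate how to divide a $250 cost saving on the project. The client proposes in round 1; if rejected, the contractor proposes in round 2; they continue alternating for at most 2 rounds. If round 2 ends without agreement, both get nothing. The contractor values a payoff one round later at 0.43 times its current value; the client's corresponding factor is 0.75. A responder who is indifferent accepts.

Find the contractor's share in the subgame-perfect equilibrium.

107.5

Round 2 (the contractor proposes): the client will accept anything ≥ 0, so the contractor offers 0 and keeps 250.
Round 1 (the client proposes): the contractor can get 250 next round, worth 0.43 × 250 = 107.5 now; the client offers that and keeps 142.5.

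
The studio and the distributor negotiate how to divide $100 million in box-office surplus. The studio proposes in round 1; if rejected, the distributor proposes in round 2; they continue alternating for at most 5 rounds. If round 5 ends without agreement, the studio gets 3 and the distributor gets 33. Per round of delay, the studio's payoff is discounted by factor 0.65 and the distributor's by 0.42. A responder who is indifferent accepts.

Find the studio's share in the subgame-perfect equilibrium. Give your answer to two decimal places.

Solve by backward induction from round 5.
Round 5 (the studio proposes): the distributor gets 33 if talks fail, so the studio offers 33 and keeps 67.
Round 4 (the distributor proposes): the studio can get 67 next round, worth 0.65 × 67 = 43.55 now. The distributor offers 43.55 and keeps 100 − 43.55 = 56.45.
Round 3 (the studio proposes): the distributor can get 56.45 next round, worth 0.42 × 56.45 = 23.709 now. The studio offers 23.709 and keeps 100 − 23.709 = 76.291.
Round 2 (the distributor proposes): the studio can get 76.291 next round, worth 0.65 × 76.291 = 49.58915 now. The distributor offers 49.58915 and keeps 100 − 49.58915 = 50.41085.
Round 1 (the studio proposes): the distributor can get 50.41085 next round, worth 0.42 × 50.41085 = 21.172557 now, so the studio offers 21.172557, keeping 78.827443.

78.83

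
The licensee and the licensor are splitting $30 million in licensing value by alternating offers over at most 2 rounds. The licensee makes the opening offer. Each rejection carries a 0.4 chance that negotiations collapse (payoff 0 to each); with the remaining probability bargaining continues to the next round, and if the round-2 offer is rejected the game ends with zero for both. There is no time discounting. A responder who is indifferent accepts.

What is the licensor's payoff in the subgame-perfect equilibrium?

Round 2 (the licensor proposes): rejection yields 0 for the licensee; the licensor offers 0 and keeps 30.
Round 1 (the licensee proposes): rejecting gives the licensor an expected 0.6 × 30 = 18. The licensee offers 18 and keeps 30 − 18 = 12.

18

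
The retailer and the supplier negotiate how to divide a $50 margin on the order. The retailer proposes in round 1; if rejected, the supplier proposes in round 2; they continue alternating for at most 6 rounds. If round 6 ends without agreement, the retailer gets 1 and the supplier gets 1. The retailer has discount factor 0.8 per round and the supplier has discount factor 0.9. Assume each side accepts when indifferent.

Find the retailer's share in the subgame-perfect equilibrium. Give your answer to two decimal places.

11.66

Round 6 (the supplier proposes): the retailer gets 1 if talks fail, so the supplier offers 1 and keeps 49.
Round 5 (the retailer proposes): the supplier can get 49 next round, worth 0.9 × 49 = 44.1 now, so the retailer offers 44.1, keeping 5.9.
Round 4 (the supplier proposes): the retailer can get 5.9 next round, worth 0.8 × 5.9 = 4.72 now; the supplier offers that and keeps 45.28.
Round 3 (the retailer proposes): the supplier can get 45.28 next round, worth 0.9 × 45.28 = 40.752 now, so the retailer offers 40.752, keeping 9.248.
Round 2 (the supplier proposes): the retailer can get 9.248 next round, worth 0.8 × 9.248 = 7.3984 now, so the supplier offers 7.3984, keeping 42.6016.
Round 1 (the retailer proposes): the supplier can get 42.6016 next round, worth 0.9 × 42.6016 = 38.34144 now. The retailer offers 38.34144 and keeps 50 − 38.34144 = 11.65856.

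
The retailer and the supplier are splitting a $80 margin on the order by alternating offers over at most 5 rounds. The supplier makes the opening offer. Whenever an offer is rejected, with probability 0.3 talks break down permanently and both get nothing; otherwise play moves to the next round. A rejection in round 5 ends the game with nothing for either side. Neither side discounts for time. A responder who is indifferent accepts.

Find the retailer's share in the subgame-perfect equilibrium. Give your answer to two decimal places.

By backward induction:
Round 5 (the supplier proposes): rejection yields 0 for the retailer; the supplier offers 0 and keeps 80.
Round 4 (the retailer proposes): rejecting gives the supplier an expected 0.7 × 80 = 56. The retailer offers 56 and keeps 80 − 56 = 24.
Round 3 (the supplier proposes): rejecting gives the retailer an expected 0.7 × 24 = 16.8; the supplier offers that and keeps 63.2.
Round 2 (the retailer proposes): rejecting gives the supplier an expected 0.7 × 63.2 = 44.24. The retailer offers 44.24 and keeps 80 − 44.24 = 35.76.
Round 1 (the supplier proposes): rejecting gives the retailer an expected 0.7 × 35.76 = 25.032; the supplier offers that and keeps 54.968.

25.03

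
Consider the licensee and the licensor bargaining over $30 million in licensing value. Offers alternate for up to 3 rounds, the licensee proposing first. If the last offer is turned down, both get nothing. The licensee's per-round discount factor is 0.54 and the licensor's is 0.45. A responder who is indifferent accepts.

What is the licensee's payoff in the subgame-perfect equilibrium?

Round 3 (the licensee proposes): the licensor will accept anything ≥ 0, so the licensee offers 0 and keeps 30.
Round 2 (the licensor proposes): the licensee can get 30 next round, worth 0.54 × 30 = 16.2 now; the licensor offers that and keeps 13.8.
Round 1 (the licensee proposes): the licensor can get 13.8 next round, worth 0.45 × 13.8 = 6.21 now; the licensee offers that and keeps 23.79.

23.79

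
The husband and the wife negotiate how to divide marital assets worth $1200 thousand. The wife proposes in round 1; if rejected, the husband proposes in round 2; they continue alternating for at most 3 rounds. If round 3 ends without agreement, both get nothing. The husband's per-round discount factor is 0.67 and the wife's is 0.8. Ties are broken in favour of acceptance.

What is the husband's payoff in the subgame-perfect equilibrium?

Round 3 (the wife proposes): the husband will accept anything ≥ 0, so the wife offers 0 and keeps 1200.
Round 2 (the husband proposes): the wife can get 1200 next round, worth 0.8 × 1200 = 960 now. The husband offers 960 and keeps 1200 − 960 = 240.
Round 1 (the wife proposes): the husband can get 240 next round, worth 0.67 × 240 = 160.8 now. The wife offers 160.8 and keeps 1200 − 160.8 = 1039.2.

160.8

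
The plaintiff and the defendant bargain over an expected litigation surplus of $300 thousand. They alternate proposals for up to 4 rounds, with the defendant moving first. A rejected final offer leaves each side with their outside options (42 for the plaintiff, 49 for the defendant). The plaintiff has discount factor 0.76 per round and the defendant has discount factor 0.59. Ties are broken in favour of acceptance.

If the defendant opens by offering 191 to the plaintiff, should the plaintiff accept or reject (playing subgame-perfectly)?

Accept

Round 4 (the plaintiff proposes): the defendant gets 49 if talks fail, so the plaintiff offers 49 and keeps 251.
Round 3 (the defendant proposes): the plaintiff can get 251 next round, worth 0.76 × 251 = 190.76 now, so the defendant offers 190.76, keeping 109.24.
Round 2 (the plaintiff proposes): the defendant can get 109.24 next round, worth 0.59 × 109.24 = 64.4516 now, so the plaintiff offers 64.4516, keeping 235.5484.
So by rejecting in round 1, the plaintiff gets 235.5484 next round, worth 0.76 × 235.5484 = 179.016784 now.
Offer 191 ≥ 179.016784, so the plaintiff accepts.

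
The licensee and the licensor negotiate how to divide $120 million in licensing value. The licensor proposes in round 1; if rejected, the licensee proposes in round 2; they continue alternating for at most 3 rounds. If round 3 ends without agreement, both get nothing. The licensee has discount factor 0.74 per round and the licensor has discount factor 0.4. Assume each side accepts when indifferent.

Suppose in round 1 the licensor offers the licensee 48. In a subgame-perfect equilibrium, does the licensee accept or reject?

Reject

Work out the licensee's continuation value if the offer is rejected.
Round 3 (the licensor proposes): rejection yields 0 for the licensee; the licensor offers 0 and keeps 120.
Round 2 (the licensee proposes): the licensor can get 120 next round, worth 0.4 × 120 = 48 now; the licensee offers that and keeps 72.
So by rejecting in round 1, the licensee gets 72 next round, worth 0.74 × 72 = 53.28 now.
Offer 48 < 53.28, so the licensee rejects.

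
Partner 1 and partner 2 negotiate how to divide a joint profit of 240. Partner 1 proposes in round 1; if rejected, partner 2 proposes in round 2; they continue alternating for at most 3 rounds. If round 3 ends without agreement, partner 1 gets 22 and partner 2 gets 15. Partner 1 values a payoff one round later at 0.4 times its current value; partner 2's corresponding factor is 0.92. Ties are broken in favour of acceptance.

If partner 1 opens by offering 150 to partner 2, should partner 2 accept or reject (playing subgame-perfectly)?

Work out partner 2's continuation value if the offer is rejected.
Round 3 (partner 1 proposes): partner 2 gets 15 if talks fail, so partner 1 offers 15 and keeps 225.
Round 2 (partner 2 proposes): partner 1 can get 225 next round, worth 0.4 × 225 = 90 now, so partner 2 offers 90, keeping 150.
So by rejecting in round 1, partner 2 gets 150 next round, worth 0.92 × 150 = 138 now.
Offer 150 ≥ 138, so partner 2 accepts.

Accept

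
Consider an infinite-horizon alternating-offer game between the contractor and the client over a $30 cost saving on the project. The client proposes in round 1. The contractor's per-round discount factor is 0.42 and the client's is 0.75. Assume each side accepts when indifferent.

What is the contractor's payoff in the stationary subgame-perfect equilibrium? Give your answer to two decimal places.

In a stationary SPE each proposer offers the other exactly their discounted continuation value.
If the client keeps x when proposing and the contractor keeps y when proposing, then x = 30 − 0.42y and y = 30 − 0.75x.
Solving: x = 30(1 − 0.42) / (1 − 0.75·0.42) = 17.4 / 0.685 ≈ 25.4015.
The contractor gets 30 − 25.4015 ≈ 4.5985.

4.60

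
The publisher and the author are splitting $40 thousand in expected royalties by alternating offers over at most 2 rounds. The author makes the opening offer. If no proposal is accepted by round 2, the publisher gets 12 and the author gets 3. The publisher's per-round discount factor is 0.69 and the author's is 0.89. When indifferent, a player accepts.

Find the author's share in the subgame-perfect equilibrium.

Round 2 (the publisher proposes): the author gets 3 if talks fail, so the publisher offers 3 and keeps 37.
Round 1 (the author proposes): the publisher can get 37 next round, worth 0.69 × 37 = 25.53 now; the author offers that and keeps 14.47.

14.47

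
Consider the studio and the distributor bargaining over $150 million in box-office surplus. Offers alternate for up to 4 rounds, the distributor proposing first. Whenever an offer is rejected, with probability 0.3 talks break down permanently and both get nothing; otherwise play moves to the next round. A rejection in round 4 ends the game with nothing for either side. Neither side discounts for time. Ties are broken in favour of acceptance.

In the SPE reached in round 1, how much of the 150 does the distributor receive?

67.05

Round 4 (the studio proposes): rejection yields 0 for the distributor; the studio offers 0 and keeps 150.
Round 3 (the distributor proposes): rejecting gives the studio an expected 0.7 × 150 = 105, so the distributor offers 105, keeping 45.
Round 2 (the studio proposes): rejecting gives the distributor an expected 0.7 × 45 = 31.5, so the studio offers 31.5, keeping 118.5.
Round 1 (the distributor proposes): rejecting gives the studio an expected 0.7 × 118.5 = 82.95, so the distributor offers 82.95, keeping 67.05.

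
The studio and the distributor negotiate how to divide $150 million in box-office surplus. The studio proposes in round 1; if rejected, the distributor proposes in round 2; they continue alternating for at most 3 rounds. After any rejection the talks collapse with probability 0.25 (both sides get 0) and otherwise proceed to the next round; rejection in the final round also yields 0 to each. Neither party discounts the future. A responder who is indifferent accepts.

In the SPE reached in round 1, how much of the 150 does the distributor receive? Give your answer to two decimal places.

Round 3 (the studio proposes): rejection yields 0 for the distributor; the studio offers 0 and keeps 150.
Round 2 (the distributor proposes): rejecting gives the studio an expected 0.75 × 150 = 112.5. The distributor offers 112.5 and keeps 150 − 112.5 = 37.5.
Round 1 (the studio proposes): rejecting gives the distributor an expected 0.75 × 37.5 = 28.125, so the studio offers 28.125, keeping 121.875.

28.13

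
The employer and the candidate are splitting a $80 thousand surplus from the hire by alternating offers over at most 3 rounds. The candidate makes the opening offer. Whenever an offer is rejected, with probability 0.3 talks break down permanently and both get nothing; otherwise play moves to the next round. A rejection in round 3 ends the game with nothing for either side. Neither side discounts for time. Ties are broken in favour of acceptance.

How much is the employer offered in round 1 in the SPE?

16.8

Round 3 (the candidate proposes): rejection yields 0 for the employer; the candidate offers 0 and keeps 80.
Round 2 (the employer proposes): rejecting gives the candidate an expected 0.7 × 80 = 56; the employer offers that and keeps 24.
Round 1 (the candidate proposes): rejecting gives the employer an expected 0.7 × 24 = 16.8. The candidate offers 16.8 and keeps 80 − 16.8 = 63.2.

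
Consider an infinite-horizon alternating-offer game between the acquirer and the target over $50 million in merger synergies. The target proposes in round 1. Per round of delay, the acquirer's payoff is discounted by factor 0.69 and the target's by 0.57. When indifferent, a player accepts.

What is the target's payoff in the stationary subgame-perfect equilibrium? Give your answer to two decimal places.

25.55

When the target proposes, the acquirer accepts any offer worth at least 0.69 times what the acquirer would get by proposing next round; and vice versa.
This gives x = 50 − 0.69y and y = 50 − 0.57x, where x and y are each side's share when it proposes.
Hence (1 − 0.69·0.57)x = 50(1 − 0.69), i.e. 0.6067·x = 15.5.
x ≈ 25.5480; the acquirer's share is 50 − x ≈ 24.4520.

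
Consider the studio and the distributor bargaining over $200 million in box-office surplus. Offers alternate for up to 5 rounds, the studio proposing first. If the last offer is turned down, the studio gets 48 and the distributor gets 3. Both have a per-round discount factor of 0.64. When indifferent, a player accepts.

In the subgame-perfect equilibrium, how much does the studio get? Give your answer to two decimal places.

134.54

Round 5 (the studio proposes): the distributor gets 3 if talks fail, so the studio offers 3 and keeps 197.
Round 4 (the distributor proposes): the studio can get 197 next round, worth 0.64 × 197 = 126.08 now. The distributor offers 126.08 and keeps 200 − 126.08 = 73.92.
Round 3 (the studio proposes): the distributor can get 73.92 next round, worth 0.64 × 73.92 = 47.3088 now. The studio offers 47.3088 and keeps 200 − 47.3088 = 152.6912.
Round 2 (the distributor proposes): the studio can get 152.6912 next round, worth 0.64 × 152.6912 = 97.722368 now, so the distributor offers 97.722368, keeping 102.277632.
Round 1 (the studio proposes): the distributor can get 102.277632 next round, worth 0.64 × 102.277632 = 65.45768448 now, so the studio offers 65.45768448, keeping 134.54231552.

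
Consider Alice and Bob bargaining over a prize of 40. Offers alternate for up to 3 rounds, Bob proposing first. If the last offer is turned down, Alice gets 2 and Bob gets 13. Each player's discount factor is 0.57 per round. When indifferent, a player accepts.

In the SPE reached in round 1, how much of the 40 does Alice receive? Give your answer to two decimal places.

10.45

Round 3 (Bob proposes): Alice gets 2 if talks fail, so Bob offers 2 and keeps 38.
Round 2 (Alice proposes): Bob can get 38 next round, worth 0.57 × 38 = 21.66 now. Alice offers 21.66 and keeps 40 − 21.66 = 18.34.
Round 1 (Bob proposes): Alice can get 18.34 next round, worth 0.57 × 18.34 = 10.4538 now; Bob offers that and keeps 29.5462.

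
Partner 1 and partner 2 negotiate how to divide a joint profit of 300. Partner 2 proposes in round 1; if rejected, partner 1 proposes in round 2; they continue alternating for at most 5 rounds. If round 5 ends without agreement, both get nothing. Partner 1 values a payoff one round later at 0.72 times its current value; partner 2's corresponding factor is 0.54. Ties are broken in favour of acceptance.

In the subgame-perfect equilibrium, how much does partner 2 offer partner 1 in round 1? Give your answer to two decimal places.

137.99

Solve by backward induction from round 5.
Round 5 (partner 2 proposes): partner 1 will accept anything ≥ 0, so partner 2 offers 0 and keeps 300.
Round 4 (partner 1 proposes): partner 2 can get 300 next round, worth 0.54 × 300 = 162 now; partner 1 offers that and keeps 138.
Round 3 (partner 2 proposes): partner 1 can get 138 next round, worth 0.72 × 138 = 99.36 now; partner 2 offers that and keeps 200.64.
Round 2 (partner 1 proposes): partner 2 can get 200.64 next round, worth 0.54 × 200.64 = 108.3456 now; partner 1 offers that and keeps 191.6544.
Round 1 (partner 2 proposes): partner 1 can get 191.6544 next round, worth 0.72 × 191.6544 = 137.991168 now. Partner 2 offers 137.991168 and keeps 300 − 137.991168 = 162.008832.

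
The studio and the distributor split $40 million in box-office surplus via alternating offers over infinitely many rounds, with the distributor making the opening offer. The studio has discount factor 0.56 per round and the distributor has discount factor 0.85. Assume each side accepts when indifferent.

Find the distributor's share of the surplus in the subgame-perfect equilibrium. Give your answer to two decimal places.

When the distributor proposes, the studio accepts any offer worth at least 0.56 times what the studio would get by proposing next round; and vice versa.
This gives x = 40 − 0.56y and y = 40 − 0.85x, where x and y are each side's share when it proposes.
Hence (1 − 0.56·0.85)x = 40(1 − 0.56), i.e. 0.524·x = 17.6.
x ≈ 33.5878; the studio's share is 40 − x ≈ 6.4122.

33.59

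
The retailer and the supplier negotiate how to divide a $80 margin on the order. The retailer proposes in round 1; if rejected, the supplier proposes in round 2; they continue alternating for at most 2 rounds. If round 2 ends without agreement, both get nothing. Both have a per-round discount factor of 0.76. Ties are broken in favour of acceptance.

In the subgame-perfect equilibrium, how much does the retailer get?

19.2

Solve by backward induction from round 2.
Round 2 (the supplier proposes): rejection yields 0 for the retailer; the supplier offers 0 and keeps 80.
Round 1 (the retailer proposes): the supplier can get 80 next round, worth 0.76 × 80 = 60.8 now, so the retailer offers 60.8, keeping 19.2.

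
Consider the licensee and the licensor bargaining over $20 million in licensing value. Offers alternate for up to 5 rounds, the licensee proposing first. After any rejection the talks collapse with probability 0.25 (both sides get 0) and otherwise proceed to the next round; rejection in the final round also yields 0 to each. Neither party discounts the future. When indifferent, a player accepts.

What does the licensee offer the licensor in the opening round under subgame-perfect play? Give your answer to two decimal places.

5.86

Round 5 (the licensee proposes): rejection yields 0 for the licensor; the licensee offers 0 and keeps 20.
Round 4 (the licensor proposes): rejecting gives the licensee an expected 0.75 × 20 = 15, so the licensor offers 15, keeping 5.
Round 3 (the licensee proposes): rejecting gives the licensor an expected 0.75 × 5 = 3.75; the licensee offers that and keeps 16.25.
Round 2 (the licensor proposes): rejecting gives the licensee an expected 0.75 × 16.25 = 12.1875; the licensor offers that and keeps 7.8125.
Round 1 (the licensee proposes): rejecting gives the licensor an expected 0.75 × 7.8125 = 5.859375; the licensee offers that and keeps 14.140625.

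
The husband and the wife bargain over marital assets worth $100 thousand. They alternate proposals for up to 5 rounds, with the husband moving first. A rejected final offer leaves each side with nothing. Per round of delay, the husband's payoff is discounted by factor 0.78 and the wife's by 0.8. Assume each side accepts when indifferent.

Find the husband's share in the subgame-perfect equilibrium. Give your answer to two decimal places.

71.42

Round 5 (the husband proposes): rejection yields 0 for the wife; the husband offers 0 and keeps 100.
Round 4 (the wife proposes): the husband can get 100 next round, worth 0.78 × 100 = 78 now, so the wife offers 78, keeping 22.
Round 3 (the husband proposes): the wife can get 22 next round, worth 0.8 × 22 = 17.6 now. The husband offers 17.6 and keeps 100 − 17.6 = 82.4.
Round 2 (the wife proposes): the husband can get 82.4 next round, worth 0.78 × 82.4 = 64.272 now. The wife offers 64.272 and keeps 100 − 64.272 = 35.728.
Round 1 (the husband proposes): the wife can get 35.728 next round, worth 0.8 × 35.728 = 28.5824 now. The husband offers 28.5824 and keeps 100 − 28.5824 = 71.4176.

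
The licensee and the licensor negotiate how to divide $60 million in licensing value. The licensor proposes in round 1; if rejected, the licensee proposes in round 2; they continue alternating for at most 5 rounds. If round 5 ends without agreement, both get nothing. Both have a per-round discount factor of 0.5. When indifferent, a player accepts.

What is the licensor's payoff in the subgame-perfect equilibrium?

Work backward from the last round.
Round 5 (the licensor proposes): the licensee will accept anything ≥ 0, so the licensor offers 0 and keeps 60.
Round 4 (the licensee proposes): the licensor can get 60 next round, worth 0.5 × 60 = 30 now; the licensee offers that and keeps 30.
Round 3 (the licensor proposes): the licensee can get 30 next round, worth 0.5 × 30 = 15 now. The licensor offers 15 and keeps 60 − 15 = 45.
Round 2 (the licensee proposes): the licensor can get 45 next round, worth 0.5 × 45 = 22.5 now; the licensee offers that and keeps 37.5.
Round 1 (the licensor proposes): the licensee can get 37.5 next round, worth 0.5 × 37.5 = 18.75 now. The licensor offers 18.75 and keeps 60 − 18.75 = 41.25.

41.25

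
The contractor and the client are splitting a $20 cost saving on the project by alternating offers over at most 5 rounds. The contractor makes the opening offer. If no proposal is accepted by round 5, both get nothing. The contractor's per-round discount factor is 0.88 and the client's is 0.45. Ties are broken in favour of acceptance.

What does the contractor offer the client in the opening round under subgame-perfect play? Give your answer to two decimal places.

1.51

Work backward from the last round.
Round 5 (the contractor proposes): the client will accept anything ≥ 0, so the contractor offers 0 and keeps 20.
Round 4 (the client proposes): the contractor can get 20 next round, worth 0.88 × 20 = 17.6 now. The client offers 17.6 and keeps 20 − 17.6 = 2.4.
Round 3 (the contractor proposes): the client can get 2.4 next round, worth 0.45 × 2.4 = 1.08 now, so the contractor offers 1.08, keeping 18.92.
Round 2 (the client proposes): the contractor can get 18.92 next round, worth 0.88 × 18.92 = 16.6496 now; the client offers that and keeps 3.3504.
Round 1 (the contractor proposes): the client can get 3.3504 next round, worth 0.45 × 3.3504 = 1.50768 now. The contractor offers 1.50768 and keeps 20 − 1.50768 = 18.49232.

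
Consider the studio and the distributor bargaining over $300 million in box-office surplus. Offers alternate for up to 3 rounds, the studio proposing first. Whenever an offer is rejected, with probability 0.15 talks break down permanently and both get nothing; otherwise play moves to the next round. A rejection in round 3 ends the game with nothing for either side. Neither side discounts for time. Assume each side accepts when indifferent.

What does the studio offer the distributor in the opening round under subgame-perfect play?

38.25

By backward induction:
Round 3 (the studio proposes): the distributor will accept anything ≥ 0, so the studio offers 0 and keeps 300.
Round 2 (the distributor proposes): rejecting gives the studio an expected 0.85 × 300 = 255; the distributor offers that and keeps 45.
Round 1 (the studio proposes): rejecting gives the distributor an expected 0.85 × 45 = 38.25, so the studio offers 38.25, keeping 261.75.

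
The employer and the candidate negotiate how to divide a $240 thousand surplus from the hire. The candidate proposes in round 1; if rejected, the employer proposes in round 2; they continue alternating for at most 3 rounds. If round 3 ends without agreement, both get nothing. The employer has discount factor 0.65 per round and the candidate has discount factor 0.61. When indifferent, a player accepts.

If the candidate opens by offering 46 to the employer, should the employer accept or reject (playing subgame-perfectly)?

Round 3 (the candidate proposes): the employer will accept anything ≥ 0, so the candidate offers 0 and keeps 240.
Round 2 (the employer proposes): the candidate can get 240 next round, worth 0.61 × 240 = 146.4 now; the employer offers that and keeps 93.6.
So by rejecting in round 1, the employer gets 93.6 next round, worth 0.65 × 93.6 = 60.84 now.
Offer 46 < 60.84, so the employer rejects.

Reject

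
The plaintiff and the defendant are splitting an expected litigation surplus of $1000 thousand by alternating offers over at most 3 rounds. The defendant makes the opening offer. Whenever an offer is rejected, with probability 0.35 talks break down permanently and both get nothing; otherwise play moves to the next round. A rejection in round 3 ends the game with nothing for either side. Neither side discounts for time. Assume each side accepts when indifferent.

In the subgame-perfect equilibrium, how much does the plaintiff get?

Round 3 (the defendant proposes): rejection yields 0 for the plaintiff; the defendant offers 0 and keeps 1000.
Round 2 (the plaintiff proposes): rejecting gives the defendant an expected 0.65 × 1000 = 650; the plaintiff offers that and keeps 350.
Round 1 (the defendant proposes): rejecting gives the plaintiff an expected 0.65 × 350 = 227.5; the defendant offers that and keeps 772.5.

227.5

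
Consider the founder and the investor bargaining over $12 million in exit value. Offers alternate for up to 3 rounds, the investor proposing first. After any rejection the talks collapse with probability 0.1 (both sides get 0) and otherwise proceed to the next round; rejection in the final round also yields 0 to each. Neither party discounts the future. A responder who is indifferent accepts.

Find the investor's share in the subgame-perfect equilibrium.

10.92

Round 3 (the investor proposes): the founder will accept anything ≥ 0, so the investor offers 0 and keeps 12.
Round 2 (the founder proposes): rejecting gives the investor an expected 0.9 × 12 = 10.8. The founder offers 10.8 and keeps 12 − 10.8 = 1.2.
Round 1 (the investor proposes): rejecting gives the founder an expected 0.9 × 1.2 = 1.08, so the investor offers 1.08, keeping 10.92.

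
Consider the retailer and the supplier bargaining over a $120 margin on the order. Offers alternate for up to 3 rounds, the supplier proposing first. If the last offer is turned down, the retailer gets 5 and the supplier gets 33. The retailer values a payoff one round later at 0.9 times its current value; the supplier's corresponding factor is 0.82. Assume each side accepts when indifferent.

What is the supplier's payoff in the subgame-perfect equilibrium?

Solve by backward induction from round 3.
Round 3 (the supplier proposes): the retailer gets 5 if talks fail, so the supplier offers 5 and keeps 115.
Round 2 (the retailer proposes): the supplier can get 115 next round, worth 0.82 × 115 = 94.3 now; the retailer offers that and keeps 25.7.
Round 1 (the supplier proposes): the retailer can get 25.7 next round, worth 0.9 × 25.7 = 23.13 now; the supplier offers that and keeps 96.87.

96.87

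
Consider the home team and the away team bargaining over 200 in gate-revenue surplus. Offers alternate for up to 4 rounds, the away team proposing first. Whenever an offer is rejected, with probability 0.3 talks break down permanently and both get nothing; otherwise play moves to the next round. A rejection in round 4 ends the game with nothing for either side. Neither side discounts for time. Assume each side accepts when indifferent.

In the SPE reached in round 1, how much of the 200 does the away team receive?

Round 4 (the home team proposes): the away team will accept anything ≥ 0, so the home team offers 0 and keeps 200.
Round 3 (the away team proposes): rejecting gives the home team an expected 0.7 × 200 = 140; the away team offers that and keeps 60.
Round 2 (the home team proposes): rejecting gives the away team an expected 0.7 × 60 = 42. The home team offers 42 and keeps 200 − 42 = 158.
Round 1 (the away team proposes): rejecting gives the home team an expected 0.7 × 158 = 110.6. The away team offers 110.6 and keeps 200 − 110.6 = 89.4.

89.4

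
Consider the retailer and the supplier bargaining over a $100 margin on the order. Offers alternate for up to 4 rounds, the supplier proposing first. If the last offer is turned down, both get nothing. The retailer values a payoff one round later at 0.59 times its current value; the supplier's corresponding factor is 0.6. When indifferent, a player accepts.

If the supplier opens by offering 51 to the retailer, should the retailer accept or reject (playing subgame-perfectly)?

Accept

Round 4 (the retailer proposes): the supplier will accept anything ≥ 0, so the retailer offers 0 and keeps 100.
Round 3 (the supplier proposes): the retailer can get 100 next round, worth 0.59 × 100 = 59 now; the supplier offers that and keeps 41.
Round 2 (the retailer proposes): the supplier can get 41 next round, worth 0.6 × 41 = 24.6 now. The retailer offers 24.6 and keeps 100 − 24.6 = 75.4.
So by rejecting in round 1, the retailer gets 75.4 next round, worth 0.59 × 75.4 = 44.486 now.
Offer 51 ≥ 44.486, so the retailer accepts.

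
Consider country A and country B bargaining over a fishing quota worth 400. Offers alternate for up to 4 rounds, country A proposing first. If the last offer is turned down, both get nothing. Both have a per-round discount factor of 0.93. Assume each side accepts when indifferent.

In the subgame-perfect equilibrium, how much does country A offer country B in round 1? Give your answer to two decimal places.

Round 4 (country B proposes): country A will accept anything ≥ 0, so country B offers 0 and keeps 400.
Round 3 (country A proposes): country B can get 400 next round, worth 0.93 × 400 = 372 now. Country A offers 372 and keeps 400 − 372 = 28.
Round 2 (country B proposes): country A can get 28 next round, worth 0.93 × 28 = 26.04 now. Country B offers 26.04 and keeps 400 − 26.04 = 373.96.
Round 1 (country A proposes): country B can get 373.96 next round, worth 0.93 × 373.96 = 347.7828 now; country A offers that and keeps 52.2172.

347.78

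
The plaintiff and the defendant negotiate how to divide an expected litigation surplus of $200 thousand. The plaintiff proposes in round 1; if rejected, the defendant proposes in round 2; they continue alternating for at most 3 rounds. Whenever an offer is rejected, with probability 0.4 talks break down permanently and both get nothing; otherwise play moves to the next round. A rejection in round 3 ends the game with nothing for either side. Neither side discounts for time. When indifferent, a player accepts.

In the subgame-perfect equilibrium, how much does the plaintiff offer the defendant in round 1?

48

Round 3 (the plaintiff proposes): rejection yields 0 for the defendant; the plaintiff offers 0 and keeps 200.
Round 2 (the defendant proposes): rejecting gives the plaintiff an expected 0.6 × 200 = 120, so the defendant offers 120, keeping 80.
Round 1 (the plaintiff proposes): rejecting gives the defendant an expected 0.6 × 80 = 48, so the plaintiff offers 48, keeping 152.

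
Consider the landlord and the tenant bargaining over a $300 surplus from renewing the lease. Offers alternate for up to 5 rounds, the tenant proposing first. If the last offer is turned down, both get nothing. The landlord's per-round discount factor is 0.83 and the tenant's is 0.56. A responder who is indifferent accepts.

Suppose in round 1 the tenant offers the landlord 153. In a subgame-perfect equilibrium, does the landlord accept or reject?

Reject

Round 5 (the tenant proposes): the landlord will accept anything ≥ 0, so the tenant offers 0 and keeps 300.
Round 4 (the landlord proposes): the tenant can get 300 next round, worth 0.56 × 300 = 168 now; the landlord offers that and keeps 132.
Round 3 (the tenant proposes): the landlord can get 132 next round, worth 0.83 × 132 = 109.56 now. The tenant offers 109.56 and keeps 300 − 109.56 = 190.44.
Round 2 (the landlord proposes): the tenant can get 190.44 next round, worth 0.56 × 190.44 = 106.6464 now, so the landlord offers 106.6464, keeping 193.3536.
So by rejecting in round 1, the landlord gets 193.3536 next round, worth 0.83 × 193.3536 = 160.483488 now.
Offer 153 < 160.483488, so the landlord rejects.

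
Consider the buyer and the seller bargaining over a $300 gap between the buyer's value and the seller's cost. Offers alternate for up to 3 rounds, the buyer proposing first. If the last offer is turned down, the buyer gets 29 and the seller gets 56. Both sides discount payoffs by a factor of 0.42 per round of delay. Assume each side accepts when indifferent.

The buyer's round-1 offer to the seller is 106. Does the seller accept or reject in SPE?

Accept

Round 3 (the buyer proposes): the seller gets 56 if talks fail, so the buyer offers 56 and keeps 244.
Round 2 (the seller proposes): the buyer can get 244 next round, worth 0.42 × 244 = 102.48 now. The seller offers 102.48 and keeps 300 − 102.48 = 197.52.
So by rejecting in round 1, the seller gets 197.52 next round, worth 0.42 × 197.52 = 82.9584 now.
Offer 106 ≥ 82.9584, so the seller accepts.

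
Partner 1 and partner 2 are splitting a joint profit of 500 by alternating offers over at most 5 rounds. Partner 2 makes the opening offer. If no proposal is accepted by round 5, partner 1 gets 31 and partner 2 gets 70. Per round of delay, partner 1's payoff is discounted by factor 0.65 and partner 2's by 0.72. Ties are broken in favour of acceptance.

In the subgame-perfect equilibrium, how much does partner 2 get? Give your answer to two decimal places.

359.62

Round 5 (partner 2 proposes): partner 1 gets 31 if talks fail, so partner 2 offers 31 and keeps 469.
Round 4 (partner 1 proposes): partner 2 can get 469 next round, worth 0.72 × 469 = 337.68 now. Partner 1 offers 337.68 and keeps 500 − 337.68 = 162.32.
Round 3 (partner 2 proposes): partner 1 can get 162.32 next round, worth 0.65 × 162.32 = 105.508 now, so partner 2 offers 105.508, keeping 394.492.
Round 2 (partner 1 proposes): partner 2 can get 394.492 next round, worth 0.72 × 394.492 = 284.03424 now, so partner 1 offers 284.03424, keeping 215.96576.
Round 1 (partner 2 proposes): partner 1 can get 215.96576 next round, worth 0.65 × 215.96576 = 140.377744 now; partner 2 offers that and keeps 359.622256.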